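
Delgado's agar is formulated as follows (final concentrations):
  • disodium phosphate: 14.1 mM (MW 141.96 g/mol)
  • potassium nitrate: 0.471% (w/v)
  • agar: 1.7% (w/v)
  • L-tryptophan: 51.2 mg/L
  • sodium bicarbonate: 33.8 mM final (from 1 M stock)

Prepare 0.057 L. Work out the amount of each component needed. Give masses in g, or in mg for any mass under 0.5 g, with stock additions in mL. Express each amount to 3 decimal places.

disodium phosphate 114.093 mg; potassium nitrate 268.470 mg; agar 0.969 g; L-tryptophan 2.918 mg; sodium bicarbonate 1.927 mL

Working volume: 0.057 L.
disodium phosphate: 14.1 mmol/L × 141.96 mg/mmol × 0.057 L = 114.093 mg
potassium nitrate: 0.471 g per 100 mL × 57 mL ÷ 100 = 0.26847 g = 268.470 mg
agar: 1.7% w/v = 17 g/L → 17 × 0.057 L = 0.969 g
L-tryptophan: 51.2 mg/L × 0.057 L = 2.918 mg
sodium bicarbonate: dilute stock: 33.8 mM × 57 mL ÷ 1000 mM = 1.927 mL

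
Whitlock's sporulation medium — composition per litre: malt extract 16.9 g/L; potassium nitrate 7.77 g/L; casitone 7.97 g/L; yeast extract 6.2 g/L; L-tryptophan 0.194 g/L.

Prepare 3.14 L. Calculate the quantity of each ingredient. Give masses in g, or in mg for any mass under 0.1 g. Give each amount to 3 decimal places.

Working volume: 3.14 L.
malt extract: 16.9 g/L × 3.14 L = 53.066 g
potassium nitrate: 7.77 g/L × 3.14 L = 24.398 g
casitone: 7.97 g/L × 3.14 L = 25.026 g
yeast extract: 6.2 g/L × 3.14 L = 19.468 g
L-tryptophan: 0.194 g/L × 3.14 L = 0.609 g

malt extract 53.066 g; potassium nitrate 24.398 g; casitone 25.026 g; yeast extract 19.468 g; L-tryptophan 0.609 g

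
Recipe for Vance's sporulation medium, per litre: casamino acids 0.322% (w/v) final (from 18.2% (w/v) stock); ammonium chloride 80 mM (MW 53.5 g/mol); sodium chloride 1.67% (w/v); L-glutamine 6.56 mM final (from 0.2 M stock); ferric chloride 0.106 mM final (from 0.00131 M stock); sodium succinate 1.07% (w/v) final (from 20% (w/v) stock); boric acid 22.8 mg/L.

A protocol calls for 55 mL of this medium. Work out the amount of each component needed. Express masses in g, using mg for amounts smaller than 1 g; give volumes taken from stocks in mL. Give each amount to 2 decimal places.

Target volume = 55 mL = 0.055 L.
casamino acids: V = C2·V2/C1 = 0.322% ÷ 18.2% × 55 mL = 0.97 mL
ammonium chloride: 80 mmol/L × 53.5 mg/mmol × 0.055 L = 235.40 mg
sodium chloride: 1.67% w/v = 16.7 g/L → 16.7 × 0.055 L = 0.9185 g = 918.50 mg
L-glutamine: V = C2·V2/C1 = 6.56 mM × 55 mL ÷ 200 mM = 1.80 mL
ferric chloride: dilute stock: 0.106 mM × 55 mL ÷ 1.31 mM = 4.45 mL
sodium succinate: V = C2·V2/C1 = 1.07% ÷ 20% × 55 mL = 2.94 mL
boric acid: 22.8 mg/L × 0.055 L = 1.25 mg

casamino acids 0.97 mL; ammonium chloride 235.40 mg; sodium chloride 918.50 mg; L-glutamine 1.80 mL; ferric chloride 4.45 mL; sodium succinate 2.94 mL; boric acid 1.25 mg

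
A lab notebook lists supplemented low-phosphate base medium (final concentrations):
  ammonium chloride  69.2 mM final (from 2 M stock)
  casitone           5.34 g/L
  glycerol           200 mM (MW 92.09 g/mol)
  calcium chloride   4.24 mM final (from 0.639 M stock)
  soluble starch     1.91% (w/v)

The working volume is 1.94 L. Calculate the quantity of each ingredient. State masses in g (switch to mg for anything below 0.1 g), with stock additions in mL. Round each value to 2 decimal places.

Working volume: 1.94 L.
ammonium chloride: C1V1 = C2V2 → 69.2 mM × 1940 mL ÷ 2000 mM = 67.12 mL
casitone: 5.34 g/L × 1.94 L = 10.36 g
glycerol: 200 mmol/L × 92.09 g/mol × 1.94 L ÷ 1000 = 35.73 g
calcium chloride: C1V1 = C2V2 → 4.24 mM × 1940 mL ÷ 639 mM = 12.87 mL
soluble starch: 1.91 g per 100 mL × 1940 mL ÷ 100 = 37.05 g

ammonium chloride 67.12 mL; casitone 10.36 g; glycerol 35.73 g; calcium chloride 12.87 mL; soluble starch 37.05 g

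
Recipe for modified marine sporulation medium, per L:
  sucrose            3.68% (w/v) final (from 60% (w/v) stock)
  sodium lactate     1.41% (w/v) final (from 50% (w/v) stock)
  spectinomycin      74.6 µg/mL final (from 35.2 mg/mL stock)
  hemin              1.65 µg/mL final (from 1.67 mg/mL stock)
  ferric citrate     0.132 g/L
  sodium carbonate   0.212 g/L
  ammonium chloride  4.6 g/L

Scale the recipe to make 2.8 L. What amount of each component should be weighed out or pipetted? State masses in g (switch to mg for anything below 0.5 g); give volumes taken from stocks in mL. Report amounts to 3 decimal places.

Scale factor relative to 1 L: 2.8.
sucrose: V = C2·V2/C1 = 3.68% ÷ 60% × 2800 mL = 171.733 mL
sodium lactate: dilute stock: 1.41% ÷ 50% × 2800 mL = 78.960 mL
spectinomycin: C1V1 = C2V2 → 74.6 µg/mL × 2800 mL ÷ 35200 µg/mL = 5.934 mL
hemin: C1V1 = C2V2 → 1.65 µg/mL × 2800 mL ÷ 1670 µg/mL = 2.766 mL
ferric citrate: 0.132 g/L × 2.8 L = 0.3696 g = 369.600 mg
sodium carbonate: 0.212 g/L × 2.8 L = 0.594 g
ammonium chloride: 4.6 g/L × 2.8 L = 12.880 g

sucrose 171.733 mL; sodium lactate 78.960 mL; spectinomycin 5.934 mL; hemin 2.766 mL; ferric citrate 369.600 mg; sodium carbonate 0.594 g; ammonium chloride 12.880 g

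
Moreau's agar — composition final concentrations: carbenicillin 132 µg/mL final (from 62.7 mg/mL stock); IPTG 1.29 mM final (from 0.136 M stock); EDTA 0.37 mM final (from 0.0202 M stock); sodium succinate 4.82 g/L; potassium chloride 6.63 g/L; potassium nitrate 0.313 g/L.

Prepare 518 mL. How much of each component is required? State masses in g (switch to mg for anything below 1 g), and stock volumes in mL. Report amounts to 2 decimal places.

carbenicillin 1.09 mL; IPTG 4.91 mL; EDTA 9.49 mL; sodium succinate 2.50 g; potassium chloride 3.43 g; potassium nitrate 162.13 mg

Scale factor relative to 1 L: 0.518.
carbenicillin: dilute stock: 132 µg/mL × 518 mL ÷ 62700 µg/mL = 1.09 mL
IPTG: C1V1 = C2V2 → 1.29 mM × 518 mL ÷ 136 mM = 4.91 mL
EDTA: dilute stock: 0.37 mM × 518 mL ÷ 20.2 mM = 9.49 mL
sodium succinate: 4.82 g/L × 0.518 L = 2.50 g
potassium chloride: 6.63 g/L × 0.518 L = 3.43 g
potassium nitrate: 0.313 g/L × 0.518 L = 0.162134 g = 162.13 mg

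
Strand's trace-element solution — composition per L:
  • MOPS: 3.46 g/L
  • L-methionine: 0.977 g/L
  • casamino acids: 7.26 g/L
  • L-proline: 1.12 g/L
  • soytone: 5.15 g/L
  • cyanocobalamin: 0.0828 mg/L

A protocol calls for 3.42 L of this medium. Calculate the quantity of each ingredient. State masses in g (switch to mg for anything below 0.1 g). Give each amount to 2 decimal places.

MOPS 11.83 g; L-methionine 3.34 g; casamino acids 24.83 g; L-proline 3.83 g; soytone 17.61 g; cyanocobalamin 0.28 mg

Scale factor relative to 1 L: 3.42.
MOPS: 3.46 g/L × 3.42 L = 11.83 g
L-methionine: 0.977 g/L × 3.42 L = 3.34 g
casamino acids: 7.26 g/L × 3.42 L = 24.83 g
L-proline: 1.12 g/L × 3.42 L = 3.83 g
soytone: 5.15 g/L × 3.42 L = 17.61 g
cyanocobalamin: 0.0828 mg/L × 3.42 L = 0.28 mg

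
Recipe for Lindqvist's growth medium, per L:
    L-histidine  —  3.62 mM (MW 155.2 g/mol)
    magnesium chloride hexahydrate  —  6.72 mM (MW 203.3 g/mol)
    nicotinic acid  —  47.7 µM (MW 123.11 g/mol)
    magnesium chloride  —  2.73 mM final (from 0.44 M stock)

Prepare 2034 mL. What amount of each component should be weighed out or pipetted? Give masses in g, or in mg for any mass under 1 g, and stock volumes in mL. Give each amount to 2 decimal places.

Working volume: 2034 mL = 2.034 L.
L-histidine: 3.62 mmol/L × 155.2 g/mol × 2.034 L ÷ 1000 = 1.14 g
magnesium chloride hexahydrate: 6.72 mmol/L × 203.3 g/mol × 2.034 L ÷ 1000 = 2.78 g
nicotinic acid: 47.7 µmol/L × 123.11 g/mol × 2.034 L ÷ 1000 = 11.94 mg
magnesium chloride: dilute stock: 2.73 mM × 2034 mL ÷ 440 mM = 12.62 mL

L-histidine 1.14 g; magnesium chloride hexahydrate 2.78 g; nicotinic acid 11.94 mg; magnesium chloride 12.62 mL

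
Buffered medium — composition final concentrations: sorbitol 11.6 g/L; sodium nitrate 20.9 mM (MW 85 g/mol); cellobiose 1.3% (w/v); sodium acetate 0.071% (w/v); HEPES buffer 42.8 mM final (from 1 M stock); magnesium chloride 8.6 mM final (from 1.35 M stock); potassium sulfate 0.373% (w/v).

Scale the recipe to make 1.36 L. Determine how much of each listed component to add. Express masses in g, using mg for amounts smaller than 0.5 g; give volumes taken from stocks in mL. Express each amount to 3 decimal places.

Scale factor relative to 1 L: 1.36.
sorbitol: 11.6 g/L × 1.36 L = 15.776 g
sodium nitrate: 20.9 mmol/L × 85 g/mol × 1.36 L ÷ 1000 = 2.416 g
cellobiose: 1.3 g per 100 mL × 1360 mL ÷ 100 = 17.680 g
sodium acetate: 0.071 g per 100 mL × 1360 mL ÷ 100 = 0.966 g
HEPES buffer: C1V1 = C2V2 → 42.8 mM × 1360 mL ÷ 1000 mM = 58.208 mL
magnesium chloride: dilute stock: 8.6 mM × 1360 mL ÷ 1350 mM = 8.664 mL
potassium sulfate: 0.373% w/v = 3.73 g/L → 3.73 × 1.36 L = 5.073 g

sorbitol 15.776 g; sodium nitrate 2.416 g; cellobiose 17.680 g; sodium acetate 0.966 g; HEPES buffer 58.208 mL; magnesium chloride 8.664 mL; potassium sulfate 5.073 g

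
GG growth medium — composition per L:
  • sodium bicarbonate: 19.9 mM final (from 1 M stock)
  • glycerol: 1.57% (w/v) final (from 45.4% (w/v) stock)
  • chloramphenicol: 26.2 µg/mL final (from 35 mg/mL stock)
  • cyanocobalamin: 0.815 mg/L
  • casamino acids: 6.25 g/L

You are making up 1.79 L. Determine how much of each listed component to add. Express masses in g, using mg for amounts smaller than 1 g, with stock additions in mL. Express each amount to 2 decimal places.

Working volume: 1.79 L.
sodium bicarbonate: C1V1 = C2V2 → 19.9 mM × 1790 mL ÷ 1000 mM = 35.62 mL
glycerol: V = C2·V2/C1 = 1.57% ÷ 45.4% × 1790 mL = 61.90 mL
chloramphenicol: V = C2·V2/C1 = 26.2 µg/mL × 1790 mL ÷ 35000 µg/mL = 1.34 mL
cyanocobalamin: 0.815 mg/L × 1.79 L = 1.46 mg
casamino acids: 6.25 g/L × 1.79 L = 11.19 g

sodium bicarbonate 35.62 mL; glycerol 61.90 mL; chloramphenicol 1.34 mL; cyanocobalamin 1.46 mg; casamino acids 11.19 g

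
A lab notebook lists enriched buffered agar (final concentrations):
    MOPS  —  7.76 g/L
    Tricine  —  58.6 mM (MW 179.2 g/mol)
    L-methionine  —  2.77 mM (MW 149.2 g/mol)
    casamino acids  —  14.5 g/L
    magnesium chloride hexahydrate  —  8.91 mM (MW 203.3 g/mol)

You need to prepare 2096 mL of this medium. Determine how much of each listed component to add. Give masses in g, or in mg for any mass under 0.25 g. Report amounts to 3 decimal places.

Scale factor relative to 1 L: 2.096.
MOPS: 7.76 g/L × 2.096 L = 16.265 g
Tricine: 58.6 mmol/L × 179.2 g/mol × 2.096 L ÷ 1000 = 22.010 g
L-methionine: 2.77 mmol/L × 149.2 g/mol × 2.096 L ÷ 1000 = 0.866 g
casamino acids: 14.5 g/L × 2.096 L = 30.392 g
magnesium chloride hexahydrate: 8.91 mmol/L × 203.3 g/mol × 2.096 L ÷ 1000 = 3.797 g

MOPS 16.265 g; Tricine 22.010 g; L-methionine 0.866 g; casamino acids 30.392 g; magnesium chloride hexahydrate 3.797 g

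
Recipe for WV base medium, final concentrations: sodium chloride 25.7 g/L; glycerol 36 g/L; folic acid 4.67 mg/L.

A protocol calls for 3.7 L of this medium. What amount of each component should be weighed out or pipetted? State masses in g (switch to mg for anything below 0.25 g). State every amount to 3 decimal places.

Working volume: 3.7 L.
sodium chloride: 25.7 g/L × 3.7 L = 95.090 g
glycerol: 36 g/L × 3.7 L = 133.200 g
folic acid: 4.67 mg/L × 3.7 L = 17.279 mg

sodium chloride 95.090 g; glycerol 133.200 g; folic acid 17.279 mg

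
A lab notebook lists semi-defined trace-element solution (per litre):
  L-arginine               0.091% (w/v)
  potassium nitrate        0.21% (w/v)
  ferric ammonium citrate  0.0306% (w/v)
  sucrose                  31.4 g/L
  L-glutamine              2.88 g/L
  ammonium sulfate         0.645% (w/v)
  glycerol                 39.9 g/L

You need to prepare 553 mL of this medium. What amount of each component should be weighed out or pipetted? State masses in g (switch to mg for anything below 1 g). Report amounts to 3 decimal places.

Working volume: 553 mL = 0.553 L.
L-arginine: 0.091% w/v = 0.91 g/L → 0.91 × 0.553 L = 0.50323 g = 503.230 mg
potassium nitrate: 0.21% w/v = 2.1 g/L → 2.1 × 0.553 L = 1.161 g
ferric ammonium citrate: 0.0306% w/v = 0.306 g/L → 0.306 × 0.553 L = 0.169218 g = 169.218 mg
sucrose: 31.4 g/L × 0.553 L = 17.364 g
L-glutamine: 2.88 g/L × 0.553 L = 1.593 g
ammonium sulfate: 0.645% w/v = 6.45 g/L → 6.45 × 0.553 L = 3.567 g
glycerol: 39.9 g/L × 0.553 L = 22.065 g

L-arginine 503.230 mg; potassium nitrate 1.161 g; ferric ammonium citrate 169.218 mg; sucrose 17.364 g; L-glutamine 1.593 g; ammonium sulfate 3.567 g; glycerol 22.065 g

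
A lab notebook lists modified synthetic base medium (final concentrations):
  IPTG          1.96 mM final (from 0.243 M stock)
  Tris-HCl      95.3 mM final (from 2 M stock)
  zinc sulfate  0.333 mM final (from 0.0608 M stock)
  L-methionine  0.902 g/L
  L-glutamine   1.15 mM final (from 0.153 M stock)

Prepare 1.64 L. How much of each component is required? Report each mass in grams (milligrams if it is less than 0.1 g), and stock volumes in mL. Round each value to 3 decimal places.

Working volume: 1.64 L.
IPTG: V = C2·V2/C1 = 1.96 mM × 1640 mL ÷ 243 mM = 13.228 mL
Tris-HCl: dilute stock: 95.3 mM × 1640 mL ÷ 2000 mM = 78.146 mL
zinc sulfate: C1V1 = C2V2 → 0.333 mM × 1640 mL ÷ 60.8 mM = 8.982 mL
L-methionine: 0.902 g/L × 1.64 L = 1.479 g
L-glutamine: dilute stock: 1.15 mM × 1640 mL ÷ 153 mM = 12.327 mL

IPTG 13.228 mL; Tris-HCl 78.146 mL; zinc sulfate 8.982 mL; L-methionine 1.479 g; L-glutamine 12.327 mL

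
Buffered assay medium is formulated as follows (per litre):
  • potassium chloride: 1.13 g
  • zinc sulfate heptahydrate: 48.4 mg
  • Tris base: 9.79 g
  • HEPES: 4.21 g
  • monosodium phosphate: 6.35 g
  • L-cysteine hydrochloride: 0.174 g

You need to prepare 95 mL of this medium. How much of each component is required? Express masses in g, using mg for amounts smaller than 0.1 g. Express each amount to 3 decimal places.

potassium chloride 0.107 g; zinc sulfate heptahydrate 4.598 mg; Tris base 0.930 g; HEPES 0.400 g; monosodium phosphate 0.603 g; L-cysteine hydrochloride 16.530 mg

Ratio of target to recipe volume: 95 / 1000 = 0.095.
potassium chloride: 1.13 g × (95 mL / 1000 mL) = 0.107 g
zinc sulfate heptahydrate: 48.4 mg × (95 mL / 1000 mL) = 4.598 mg
Tris base: 9.79 g × (95 mL / 1000 mL) = 0.930 g
HEPES: 4.21 g × (95 mL / 1000 mL) = 0.400 g
monosodium phosphate: 6.35 g × (95 mL / 1000 mL) = 0.603 g
L-cysteine hydrochloride: 0.174 g × (95 mL / 1000 mL) = 0.01653 g = 16.530 mg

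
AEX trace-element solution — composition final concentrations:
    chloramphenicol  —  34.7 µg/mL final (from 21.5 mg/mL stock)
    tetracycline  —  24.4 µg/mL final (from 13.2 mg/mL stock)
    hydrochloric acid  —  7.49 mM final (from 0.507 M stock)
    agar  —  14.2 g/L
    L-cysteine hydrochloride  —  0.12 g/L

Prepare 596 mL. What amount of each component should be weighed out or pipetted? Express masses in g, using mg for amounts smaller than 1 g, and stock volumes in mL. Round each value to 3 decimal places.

chloramphenicol 0.962 mL; tetracycline 1.102 mL; hydrochloric acid 8.805 mL; agar 8.463 g; L-cysteine hydrochloride 71.520 mg

Target volume = 596 mL = 0.596 L.
chloramphenicol: dilute stock: 34.7 µg/mL × 596 mL ÷ 21500 µg/mL = 0.962 mL
tetracycline: C1V1 = C2V2 → 24.4 µg/mL × 596 mL ÷ 13200 µg/mL = 1.102 mL
hydrochloric acid: V = C2·V2/C1 = 7.49 mM × 596 mL ÷ 507 mM = 8.805 mL
agar: 14.2 g/L × 0.596 L = 8.463 g
L-cysteine hydrochloride: 0.12 g/L × 0.596 L = 0.07152 g = 71.520 mg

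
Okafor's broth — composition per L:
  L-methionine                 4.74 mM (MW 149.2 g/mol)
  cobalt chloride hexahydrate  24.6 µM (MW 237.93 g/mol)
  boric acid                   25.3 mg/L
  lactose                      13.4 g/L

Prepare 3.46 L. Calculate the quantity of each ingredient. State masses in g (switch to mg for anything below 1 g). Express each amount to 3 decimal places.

Working volume: 3.46 L.
L-methionine: 4.74 mmol/L × 149.2 g/mol × 3.46 L ÷ 1000 = 2.447 g
cobalt chloride hexahydrate: 24.6 µmol/L × 237.93 g/mol × 3.46 L ÷ 1000 = 20.252 mg
boric acid: 25.3 mg/L × 3.46 L = 87.538 mg
lactose: 13.4 g/L × 3.46 L = 46.364 g

L-methionine 2.447 g; cobalt chloride hexahydrate 20.252 mg; boric acid 87.538 mg; lactose 46.364 g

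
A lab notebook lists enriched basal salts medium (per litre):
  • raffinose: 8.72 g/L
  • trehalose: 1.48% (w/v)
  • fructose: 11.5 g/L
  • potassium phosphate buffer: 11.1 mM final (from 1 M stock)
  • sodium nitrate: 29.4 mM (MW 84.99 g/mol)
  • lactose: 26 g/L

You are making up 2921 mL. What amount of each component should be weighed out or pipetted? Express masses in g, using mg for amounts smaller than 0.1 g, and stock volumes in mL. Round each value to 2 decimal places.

raffinose 25.47 g; trehalose 43.23 g; fructose 33.59 g; potassium phosphate buffer 32.42 mL; sodium nitrate 7.30 g; lactose 75.95 g

Working volume: 2921 mL = 2.921 L.
raffinose: 8.72 g/L × 2.921 L = 25.47 g
trehalose: 1.48% w/v = 14.8 g/L → 14.8 × 2.921 L = 43.23 g
fructose: 11.5 g/L × 2.921 L = 33.59 g
potassium phosphate buffer: dilute stock: 11.1 mM × 2921 mL ÷ 1000 mM = 32.42 mL
sodium nitrate: 29.4 mmol/L × 84.99 g/mol × 2.921 L ÷ 1000 = 7.30 g
lactose: 26 g/L × 2.921 L = 75.95 g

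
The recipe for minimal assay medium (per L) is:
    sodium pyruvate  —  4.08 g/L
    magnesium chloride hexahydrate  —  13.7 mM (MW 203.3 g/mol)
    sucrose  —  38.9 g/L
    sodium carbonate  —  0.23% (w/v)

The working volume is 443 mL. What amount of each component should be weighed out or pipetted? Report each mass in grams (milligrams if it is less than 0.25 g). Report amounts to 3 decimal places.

Scale factor relative to 1 L: 0.443.
sodium pyruvate: 4.08 g/L × 0.443 L = 1.807 g
magnesium chloride hexahydrate: 13.7 mmol/L × 203.3 g/mol × 0.443 L ÷ 1000 = 1.234 g
sucrose: 38.9 g/L × 0.443 L = 17.233 g
sodium carbonate: 0.23 g per 100 mL × 443 mL ÷ 100 = 1.019 g

sodium pyruvate 1.807 g; magnesium chloride hexahydrate 1.234 g; sucrose 17.233 g; sodium carbonate 1.019 g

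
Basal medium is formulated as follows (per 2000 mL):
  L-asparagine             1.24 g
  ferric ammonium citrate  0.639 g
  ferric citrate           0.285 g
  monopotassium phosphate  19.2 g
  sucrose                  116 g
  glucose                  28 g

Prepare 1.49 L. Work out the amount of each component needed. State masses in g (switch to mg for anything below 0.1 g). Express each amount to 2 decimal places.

L-asparagine 0.92 g; ferric ammonium citrate 0.48 g; ferric citrate 0.21 g; monopotassium phosphate 14.30 g; sucrose 86.42 g; glucose 20.86 g

Scale factor = 1490 mL / 2000 mL = 0.745.
L-asparagine: 1.24 g × (1490 mL / 2000 mL) = 0.92 g
ferric ammonium citrate: 0.639 g × (1490 mL / 2000 mL) = 0.48 g
ferric citrate: 0.285 g × (1490 mL / 2000 mL) = 0.21 g
monopotassium phosphate: 19.2 g × (1490 mL / 2000 mL) = 14.30 g
sucrose: 116 g × (1490 mL / 2000 mL) = 86.42 g
glucose: 28 g × (1490 mL / 2000 mL) = 20.86 g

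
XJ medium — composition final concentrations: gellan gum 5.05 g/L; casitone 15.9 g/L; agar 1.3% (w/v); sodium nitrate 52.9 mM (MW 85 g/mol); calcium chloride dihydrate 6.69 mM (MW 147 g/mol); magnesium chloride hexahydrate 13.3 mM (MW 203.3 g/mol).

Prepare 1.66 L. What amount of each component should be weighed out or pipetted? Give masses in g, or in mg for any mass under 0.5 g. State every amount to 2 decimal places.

Working volume: 1.66 L.
gellan gum: 5.05 g/L × 1.66 L = 8.38 g
casitone: 15.9 g/L × 1.66 L = 26.39 g
agar: 1.3 g per 100 mL × 1660 mL ÷ 100 = 21.58 g
sodium nitrate: 52.9 mmol/L × 85 g/mol × 1.66 L ÷ 1000 = 7.46 g
calcium chloride dihydrate: 6.69 mmol/L × 147 g/mol × 1.66 L ÷ 1000 = 1.63 g
magnesium chloride hexahydrate: 13.3 mmol/L × 203.3 g/mol × 1.66 L ÷ 1000 = 4.49 g

gellan gum 8.38 g; casitone 26.39 g; agar 21.58 g; sodium nitrate 7.46 g; calcium chloride dihydrate 1.63 g; magnesium chloride hexahydrate 4.49 g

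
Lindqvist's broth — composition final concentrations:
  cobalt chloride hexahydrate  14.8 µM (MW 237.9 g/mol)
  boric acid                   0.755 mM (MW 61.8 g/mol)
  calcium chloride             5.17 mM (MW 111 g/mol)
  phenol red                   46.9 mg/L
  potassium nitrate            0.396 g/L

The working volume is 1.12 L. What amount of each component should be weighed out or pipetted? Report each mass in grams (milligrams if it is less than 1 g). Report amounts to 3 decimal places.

Working volume: 1.12 L.
cobalt chloride hexahydrate: 14.8 µmol/L × 237.9 g/mol × 1.12 L ÷ 1000 = 3.943 mg
boric acid: 0.755 mmol/L × 61.8 mg/mmol × 1.12 L = 52.258 mg
calcium chloride: 5.17 mmol/L × 111 mg/mmol × 1.12 L = 642.734 mg
phenol red: 46.9 mg/L × 1.12 L = 52.528 mg
potassium nitrate: 0.396 g/L × 1.12 L = 0.44352 g = 443.520 mg

cobalt chloride hexahydrate 3.943 mg; boric acid 52.258 mg; calcium chloride 642.734 mg; phenol red 52.528 mg; potassium nitrate 443.520 mg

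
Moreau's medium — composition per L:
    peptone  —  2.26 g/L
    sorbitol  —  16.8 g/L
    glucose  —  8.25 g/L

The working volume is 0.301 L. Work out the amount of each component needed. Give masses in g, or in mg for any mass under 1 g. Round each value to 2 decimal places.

peptone 680.26 mg; sorbitol 5.06 g; glucose 2.48 g

Working volume: 0.301 L.
peptone: 2.26 g/L × 0.301 L = 0.68026 g = 680.26 mg
sorbitol: 16.8 g/L × 0.301 L = 5.06 g
glucose: 8.25 g/L × 0.301 L = 2.48 g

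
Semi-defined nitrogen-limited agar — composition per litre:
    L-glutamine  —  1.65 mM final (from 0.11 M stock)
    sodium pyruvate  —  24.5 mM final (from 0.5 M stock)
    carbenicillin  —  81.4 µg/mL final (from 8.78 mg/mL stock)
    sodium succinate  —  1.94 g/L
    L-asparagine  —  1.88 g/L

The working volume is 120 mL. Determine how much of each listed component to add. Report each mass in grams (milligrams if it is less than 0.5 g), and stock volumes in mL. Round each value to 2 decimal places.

Working volume: 120 mL = 0.12 L.
L-glutamine: V = C2·V2/C1 = 1.65 mM × 120 mL ÷ 110 mM = 1.80 mL
sodium pyruvate: dilute stock: 24.5 mM × 120 mL ÷ 500 mM = 5.88 mL
carbenicillin: dilute stock: 81.4 µg/mL × 120 mL ÷ 8780 µg/mL = 1.11 mL
sodium succinate: 1.94 g/L × 0.12 L = 0.2328 g = 232.80 mg
L-asparagine: 1.88 g/L × 0.12 L = 0.2256 g = 225.60 mg

L-glutamine 1.80 mL; sodium pyruvate 5.88 mL; carbenicillin 1.11 mL; sodium succinate 232.80 mg; L-asparagine 225.60 mg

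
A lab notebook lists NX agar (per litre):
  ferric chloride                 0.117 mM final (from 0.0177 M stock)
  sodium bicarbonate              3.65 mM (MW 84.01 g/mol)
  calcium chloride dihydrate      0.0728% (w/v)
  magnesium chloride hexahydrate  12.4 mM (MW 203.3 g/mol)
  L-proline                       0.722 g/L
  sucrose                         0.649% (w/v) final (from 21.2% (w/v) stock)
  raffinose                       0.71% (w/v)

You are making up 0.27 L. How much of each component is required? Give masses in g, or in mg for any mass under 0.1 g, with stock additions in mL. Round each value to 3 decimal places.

Working volume: 0.27 L.
ferric chloride: V = C2·V2/C1 = 0.117 mM × 270 mL ÷ 17.7 mM = 1.785 mL
sodium bicarbonate: 3.65 mmol/L × 84.01 mg/mmol × 0.27 L = 82.792 mg
calcium chloride dihydrate: 0.0728 g per 100 mL × 270 mL ÷ 100 = 0.197 g
magnesium chloride hexahydrate: 12.4 mmol/L × 203.3 g/mol × 0.27 L ÷ 1000 = 0.681 g
L-proline: 0.722 g/L × 0.27 L = 0.195 g
sucrose: C1V1 = C2V2 → 0.649% ÷ 21.2% × 270 mL = 8.266 mL
raffinose: 0.71% w/v = 7.1 g/L → 7.1 × 0.27 L = 1.917 g

ferric chloride 1.785 mL; sodium bicarbonate 82.792 mg; calcium chloride dihydrate 0.197 g; magnesium chloride hexahydrate 0.681 g; L-proline 0.195 g; sucrose 8.266 mL; raffinose 1.917 g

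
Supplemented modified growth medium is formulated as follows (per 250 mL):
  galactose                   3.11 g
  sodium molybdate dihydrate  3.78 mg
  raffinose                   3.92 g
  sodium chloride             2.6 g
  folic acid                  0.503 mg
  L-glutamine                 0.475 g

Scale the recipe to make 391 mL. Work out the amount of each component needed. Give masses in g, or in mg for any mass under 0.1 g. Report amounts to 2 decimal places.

galactose 4.86 g; sodium molybdate dihydrate 5.91 mg; raffinose 6.13 g; sodium chloride 4.07 g; folic acid 0.79 mg; L-glutamine 0.74 g

Scale factor = 391 mL / 250 mL = 1.564.
galactose: 3.11 g × (391 mL / 250 mL) = 4.86 g
sodium molybdate dihydrate: 3.78 mg × (391 mL / 250 mL) = 5.91 mg
raffinose: 3.92 g × (391 mL / 250 mL) = 6.13 g
sodium chloride: 2.6 g × (391 mL / 250 mL) = 4.07 g
folic acid: 0.503 mg × (391 mL / 250 mL) = 0.79 mg
L-glutamine: 0.475 g × (391 mL / 250 mL) = 0.74 g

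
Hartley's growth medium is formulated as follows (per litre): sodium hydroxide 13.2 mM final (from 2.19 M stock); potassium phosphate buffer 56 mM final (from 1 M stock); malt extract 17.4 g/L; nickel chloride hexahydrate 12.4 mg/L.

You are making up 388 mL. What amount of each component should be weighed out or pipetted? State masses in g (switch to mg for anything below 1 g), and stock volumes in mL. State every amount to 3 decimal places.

Scale factor relative to 1 L: 0.388.
sodium hydroxide: V = C2·V2/C1 = 13.2 mM × 388 mL ÷ 2190 mM = 2.339 mL
potassium phosphate buffer: V = C2·V2/C1 = 56 mM × 388 mL ÷ 1000 mM = 21.728 mL
malt extract: 17.4 g/L × 0.388 L = 6.751 g
nickel chloride hexahydrate: 12.4 mg/L × 0.388 L = 4.811 mg

sodium hydroxide 2.339 mL; potassium phosphate buffer 21.728 mL; malt extract 6.751 g; nickel chloride hexahydrate 4.811 mg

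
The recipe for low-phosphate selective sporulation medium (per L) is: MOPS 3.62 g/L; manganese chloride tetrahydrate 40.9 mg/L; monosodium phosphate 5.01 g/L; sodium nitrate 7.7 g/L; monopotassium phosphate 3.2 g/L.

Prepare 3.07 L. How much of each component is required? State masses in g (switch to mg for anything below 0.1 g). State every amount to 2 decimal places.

Scale factor relative to 1 L: 3.07.
MOPS: 3.62 g/L × 3.07 L = 11.11 g
manganese chloride tetrahydrate: 40.9 mg/L × 3.07 L = 125.563 mg = 0.13 g
monosodium phosphate: 5.01 g/L × 3.07 L = 15.38 g
sodium nitrate: 7.7 g/L × 3.07 L = 23.64 g
monopotassium phosphate: 3.2 g/L × 3.07 L = 9.82 g

MOPS 11.11 g; manganese chloride tetrahydrate 0.13 g; monosodium phosphate 15.38 g; sodium nitrate 23.64 g; monopotassium phosphate 9.82 g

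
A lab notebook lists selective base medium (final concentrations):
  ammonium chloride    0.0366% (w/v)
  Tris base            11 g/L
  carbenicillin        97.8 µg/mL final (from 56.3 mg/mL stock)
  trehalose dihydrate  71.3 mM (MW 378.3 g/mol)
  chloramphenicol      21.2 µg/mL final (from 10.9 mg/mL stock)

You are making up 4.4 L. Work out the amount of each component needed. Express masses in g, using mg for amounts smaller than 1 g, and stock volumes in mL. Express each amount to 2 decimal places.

Scale factor relative to 1 L: 4.4.
ammonium chloride: 0.0366 g per 100 mL × 4400 mL ÷ 100 = 1.61 g
Tris base: 11 g/L × 4.4 L = 48.40 g
carbenicillin: C1V1 = C2V2 → 97.8 µg/mL × 4400 mL ÷ 56300 µg/mL = 7.64 mL
trehalose dihydrate: 71.3 mmol/L × 378.3 g/mol × 4.4 L ÷ 1000 = 118.68 g
chloramphenicol: C1V1 = C2V2 → 21.2 µg/mL × 4400 mL ÷ 10900 µg/mL = 8.56 mL

ammonium chloride 1.61 g; Tris base 48.40 g; carbenicillin 7.64 mL; trehalose dihydrate 118.68 g; chloramphenicol 8.56 mL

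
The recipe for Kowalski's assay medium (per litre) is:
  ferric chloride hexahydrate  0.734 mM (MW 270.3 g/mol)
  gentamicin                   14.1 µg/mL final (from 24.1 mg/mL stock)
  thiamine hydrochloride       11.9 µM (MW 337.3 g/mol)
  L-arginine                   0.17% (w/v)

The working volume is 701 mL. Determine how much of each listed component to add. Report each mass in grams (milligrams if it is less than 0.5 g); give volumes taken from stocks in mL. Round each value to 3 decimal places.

Working volume: 701 mL = 0.701 L.
ferric chloride hexahydrate: 0.734 mmol/L × 270.3 mg/mmol × 0.701 L = 139.079 mg
gentamicin: dilute stock: 14.1 µg/mL × 701 mL ÷ 24100 µg/mL = 0.410 mL
thiamine hydrochloride: 11.9 µmol/L × 337.3 g/mol × 0.701 L ÷ 1000 = 2.814 mg
L-arginine: 0.17 g per 100 mL × 701 mL ÷ 100 = 1.192 g

ferric chloride hexahydrate 139.079 mg; gentamicin 0.410 mL; thiamine hydrochloride 2.814 mg; L-arginine 1.192 g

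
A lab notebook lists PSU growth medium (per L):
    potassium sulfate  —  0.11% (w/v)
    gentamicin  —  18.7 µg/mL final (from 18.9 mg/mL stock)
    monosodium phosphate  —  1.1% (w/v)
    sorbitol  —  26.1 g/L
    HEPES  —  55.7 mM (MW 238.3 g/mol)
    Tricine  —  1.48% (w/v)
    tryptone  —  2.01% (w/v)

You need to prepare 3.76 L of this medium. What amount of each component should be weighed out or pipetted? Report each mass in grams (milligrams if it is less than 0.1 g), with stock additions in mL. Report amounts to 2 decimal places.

Working volume: 3.76 L.
potassium sulfate: 0.11 g per 100 mL × 3760 mL ÷ 100 = 4.14 g
gentamicin: C1V1 = C2V2 → 18.7 µg/mL × 3760 mL ÷ 18900 µg/mL = 3.72 mL
monosodium phosphate: 1.1% w/v = 11 g/L → 11 × 3.76 L = 41.36 g
sorbitol: 26.1 g/L × 3.76 L = 98.14 g
HEPES: 55.7 mmol/L × 238.3 g/mol × 3.76 L ÷ 1000 = 49.91 g
Tricine: 1.48% w/v = 14.8 g/L → 14.8 × 3.76 L = 55.65 g
tryptone: 2.01% w/v = 20.1 g/L → 20.1 × 3.76 L = 75.58 g

potassium sulfate 4.14 g; gentamicin 3.72 mL; monosodium phosphate 41.36 g; sorbitol 98.14 g; HEPES 49.91 g; Tricine 55.65 g; tryptone 75.58 g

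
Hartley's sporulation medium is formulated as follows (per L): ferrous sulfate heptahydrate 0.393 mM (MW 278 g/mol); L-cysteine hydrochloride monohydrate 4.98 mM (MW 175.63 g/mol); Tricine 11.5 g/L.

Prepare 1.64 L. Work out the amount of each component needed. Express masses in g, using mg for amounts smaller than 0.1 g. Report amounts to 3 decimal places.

Working volume: 1.64 L.
ferrous sulfate heptahydrate: 0.393 mmol/L × 278 g/mol × 1.64 L ÷ 1000 = 0.179 g
L-cysteine hydrochloride monohydrate: 4.98 mmol/L × 175.63 g/mol × 1.64 L ÷ 1000 = 1.434 g
Tricine: 11.5 g/L × 1.64 L = 18.860 g

ferrous sulfate heptahydrate 0.179 g; L-cysteine hydrochloride monohydrate 1.434 g; Tricine 18.860 g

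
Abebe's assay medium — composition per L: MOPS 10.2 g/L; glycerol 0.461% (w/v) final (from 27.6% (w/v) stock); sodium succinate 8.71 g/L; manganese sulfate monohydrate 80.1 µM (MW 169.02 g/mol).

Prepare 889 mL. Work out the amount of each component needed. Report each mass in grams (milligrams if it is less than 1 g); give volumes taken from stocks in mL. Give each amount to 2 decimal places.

Working volume: 889 mL = 0.889 L.
MOPS: 10.2 g/L × 0.889 L = 9.07 g
glycerol: V = C2·V2/C1 = 0.461% ÷ 27.6% × 889 mL = 14.85 mL
sodium succinate: 8.71 g/L × 0.889 L = 7.74 g
manganese sulfate monohydrate: 80.1 µmol/L × 169.02 g/mol × 0.889 L ÷ 1000 = 12.04 mg

MOPS 9.07 g; glycerol 14.85 mL; sodium succinate 7.74 g; manganese sulfate monohydrate 12.04 mg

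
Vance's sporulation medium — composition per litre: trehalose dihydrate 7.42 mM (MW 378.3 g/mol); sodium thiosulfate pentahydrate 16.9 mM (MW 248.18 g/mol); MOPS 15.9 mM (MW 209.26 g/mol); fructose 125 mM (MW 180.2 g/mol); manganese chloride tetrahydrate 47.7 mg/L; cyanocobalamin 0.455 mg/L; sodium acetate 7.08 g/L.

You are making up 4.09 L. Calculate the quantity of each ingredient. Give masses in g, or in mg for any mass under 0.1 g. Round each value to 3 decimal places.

trehalose dihydrate 11.481 g; sodium thiosulfate pentahydrate 17.154 g; MOPS 13.608 g; fructose 92.127 g; manganese chloride tetrahydrate 0.195 g; cyanocobalamin 1.861 mg; sodium acetate 28.957 g

Working volume: 4.09 L.
trehalose dihydrate: 7.42 mmol/L × 378.3 g/mol × 4.09 L ÷ 1000 = 11.481 g
sodium thiosulfate pentahydrate: 16.9 mmol/L × 248.18 g/mol × 4.09 L ÷ 1000 = 17.154 g
MOPS: 15.9 mmol/L × 209.26 g/mol × 4.09 L ÷ 1000 = 13.608 g
fructose: 125 mmol/L × 180.2 g/mol × 4.09 L ÷ 1000 = 92.127 g
manganese chloride tetrahydrate: 47.7 mg/L × 4.09 L = 195.093 mg = 0.195 g
cyanocobalamin: 0.455 mg/L × 4.09 L = 1.861 mg
sodium acetate: 7.08 g/L × 4.09 L = 28.957 g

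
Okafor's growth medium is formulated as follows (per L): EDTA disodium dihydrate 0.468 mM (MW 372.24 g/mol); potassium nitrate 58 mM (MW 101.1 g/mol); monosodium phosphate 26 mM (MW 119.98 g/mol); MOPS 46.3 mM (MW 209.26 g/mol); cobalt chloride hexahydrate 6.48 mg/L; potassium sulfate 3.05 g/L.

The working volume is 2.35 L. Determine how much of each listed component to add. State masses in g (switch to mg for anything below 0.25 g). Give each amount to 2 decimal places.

Scale factor relative to 1 L: 2.35.
EDTA disodium dihydrate: 0.468 mmol/L × 372.24 g/mol × 2.35 L ÷ 1000 = 0.41 g
potassium nitrate: 58 mmol/L × 101.1 g/mol × 2.35 L ÷ 1000 = 13.78 g
monosodium phosphate: 26 mmol/L × 119.98 g/mol × 2.35 L ÷ 1000 = 7.33 g
MOPS: 46.3 mmol/L × 209.26 g/mol × 2.35 L ÷ 1000 = 22.77 g
cobalt chloride hexahydrate: 6.48 mg/L × 2.35 L = 15.23 mg
potassium sulfate: 3.05 g/L × 2.35 L = 7.17 g

EDTA disodium dihydrate 0.41 g; potassium nitrate 13.78 g; monosodium phosphate 7.33 g; MOPS 22.77 g; cobalt chloride hexahydrate 15.23 mg; potassium sulfate 7.17 g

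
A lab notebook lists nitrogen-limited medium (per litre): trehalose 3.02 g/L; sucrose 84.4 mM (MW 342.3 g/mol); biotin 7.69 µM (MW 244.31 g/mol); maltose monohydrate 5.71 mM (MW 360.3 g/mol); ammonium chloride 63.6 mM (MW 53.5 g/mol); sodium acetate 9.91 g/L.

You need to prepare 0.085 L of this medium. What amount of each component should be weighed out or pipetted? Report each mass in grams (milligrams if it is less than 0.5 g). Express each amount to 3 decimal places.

trehalose 256.700 mg; sucrose 2.456 g; biotin 0.160 mg; maltose monohydrate 174.872 mg; ammonium chloride 289.221 mg; sodium acetate 0.842 g

Scale factor relative to 1 L: 0.085.
trehalose: 3.02 g/L × 0.085 L = 0.2567 g = 256.700 mg
sucrose: 84.4 mmol/L × 342.3 g/mol × 0.085 L ÷ 1000 = 2.456 g
biotin: 7.69 µmol/L × 244.31 g/mol × 0.085 L ÷ 1000 = 0.160 mg
maltose monohydrate: 5.71 mmol/L × 360.3 mg/mmol × 0.085 L = 174.872 mg
ammonium chloride: 63.6 mmol/L × 53.5 mg/mmol × 0.085 L = 289.221 mg
sodium acetate: 9.91 g/L × 0.085 L = 0.842 g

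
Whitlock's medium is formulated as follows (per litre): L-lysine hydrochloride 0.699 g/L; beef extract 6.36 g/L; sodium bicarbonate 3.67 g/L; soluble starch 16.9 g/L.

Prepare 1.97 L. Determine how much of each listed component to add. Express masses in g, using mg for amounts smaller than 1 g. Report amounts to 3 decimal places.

Working volume: 1.97 L.
L-lysine hydrochloride: 0.699 g/L × 1.97 L = 1.377 g
beef extract: 6.36 g/L × 1.97 L = 12.529 g
sodium bicarbonate: 3.67 g/L × 1.97 L = 7.230 g
soluble starch: 16.9 g/L × 1.97 L = 33.293 g

L-lysine hydrochloride 1.377 g; beef extract 12.529 g; sodium bicarbonate 7.230 g; soluble starch 33.293 g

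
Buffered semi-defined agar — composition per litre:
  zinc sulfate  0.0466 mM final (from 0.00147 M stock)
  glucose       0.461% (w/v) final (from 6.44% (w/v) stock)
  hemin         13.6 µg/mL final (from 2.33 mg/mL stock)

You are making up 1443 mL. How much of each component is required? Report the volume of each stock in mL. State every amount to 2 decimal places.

zinc sulfate 45.74 mL; glucose 103.30 mL; hemin 8.42 mL

Scale factor relative to 1 L: 1.443.
zinc sulfate: dilute stock: 0.0466 mM × 1443 mL ÷ 1.47 mM = 45.74 mL
glucose: C1V1 = C2V2 → 0.461% ÷ 6.44% × 1443 mL = 103.30 mL
hemin: V = C2·V2/C1 = 13.6 µg/mL × 1443 mL ÷ 2330 µg/mL = 8.42 mL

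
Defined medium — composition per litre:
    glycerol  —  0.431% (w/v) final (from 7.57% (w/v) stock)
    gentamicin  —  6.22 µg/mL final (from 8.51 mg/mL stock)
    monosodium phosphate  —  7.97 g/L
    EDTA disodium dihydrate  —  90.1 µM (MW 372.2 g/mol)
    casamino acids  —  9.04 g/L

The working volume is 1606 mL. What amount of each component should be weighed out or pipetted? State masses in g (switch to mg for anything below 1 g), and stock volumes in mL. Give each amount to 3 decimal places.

glycerol 91.438 mL; gentamicin 1.174 mL; monosodium phosphate 12.800 g; EDTA disodium dihydrate 53.858 mg; casamino acids 14.518 g

Working volume: 1606 mL = 1.606 L.
glycerol: C1V1 = C2V2 → 0.431% ÷ 7.57% × 1606 mL = 91.438 mL
gentamicin: V = C2·V2/C1 = 6.22 µg/mL × 1606 mL ÷ 8510 µg/mL = 1.174 mL
monosodium phosphate: 7.97 g/L × 1.606 L = 12.800 g
EDTA disodium dihydrate: 90.1 µmol/L × 372.2 g/mol × 1.606 L ÷ 1000 = 53.858 mg
casamino acids: 9.04 g/L × 1.606 L = 14.518 g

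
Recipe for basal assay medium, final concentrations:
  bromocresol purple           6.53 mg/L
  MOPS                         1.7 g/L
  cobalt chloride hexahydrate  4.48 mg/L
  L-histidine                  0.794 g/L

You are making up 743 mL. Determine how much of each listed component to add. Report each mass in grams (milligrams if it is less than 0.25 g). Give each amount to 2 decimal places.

bromocresol purple 4.85 mg; MOPS 1.26 g; cobalt chloride hexahydrate 3.33 mg; L-histidine 0.59 g

Scale factor relative to 1 L: 0.743.
bromocresol purple: 6.53 mg/L × 0.743 L = 4.85 mg
MOPS: 1.7 g/L × 0.743 L = 1.26 g
cobalt chloride hexahydrate: 4.48 mg/L × 0.743 L = 3.33 mg
L-histidine: 0.794 g/L × 0.743 L = 0.59 g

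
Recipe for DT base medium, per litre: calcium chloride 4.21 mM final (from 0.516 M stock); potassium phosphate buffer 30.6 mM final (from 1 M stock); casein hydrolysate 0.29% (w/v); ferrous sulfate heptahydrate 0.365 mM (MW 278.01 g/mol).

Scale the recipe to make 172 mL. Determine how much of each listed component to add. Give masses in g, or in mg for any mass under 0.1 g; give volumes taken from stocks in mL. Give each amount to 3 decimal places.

calcium chloride 1.403 mL; potassium phosphate buffer 5.263 mL; casein hydrolysate 0.499 g; ferrous sulfate heptahydrate 17.453 mg

Target volume = 172 mL = 0.172 L.
calcium chloride: V = C2·V2/C1 = 4.21 mM × 172 mL ÷ 516 mM = 1.403 mL
potassium phosphate buffer: dilute stock: 30.6 mM × 172 mL ÷ 1000 mM = 5.263 mL
casein hydrolysate: 0.29% w/v = 2.9 g/L → 2.9 × 0.172 L = 0.499 g
ferrous sulfate heptahydrate: 0.365 mmol/L × 278.01 mg/mmol × 0.172 L = 17.453 mg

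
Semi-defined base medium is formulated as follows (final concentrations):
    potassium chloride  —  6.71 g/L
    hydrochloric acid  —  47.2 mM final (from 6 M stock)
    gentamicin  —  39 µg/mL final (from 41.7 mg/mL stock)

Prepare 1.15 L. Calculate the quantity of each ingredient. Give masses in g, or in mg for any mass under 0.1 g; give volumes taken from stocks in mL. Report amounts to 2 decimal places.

Scale factor relative to 1 L: 1.15.
potassium chloride: 6.71 g/L × 1.15 L = 7.72 g
hydrochloric acid: V = C2·V2/C1 = 47.2 mM × 1150 mL ÷ 6000 mM = 9.05 mL
gentamicin: V = C2·V2/C1 = 39 µg/mL × 1150 mL ÷ 41700 µg/mL = 1.08 mL

potassium chloride 7.72 g; hydrochloric acid 9.05 mL; gentamicin 1.08 mL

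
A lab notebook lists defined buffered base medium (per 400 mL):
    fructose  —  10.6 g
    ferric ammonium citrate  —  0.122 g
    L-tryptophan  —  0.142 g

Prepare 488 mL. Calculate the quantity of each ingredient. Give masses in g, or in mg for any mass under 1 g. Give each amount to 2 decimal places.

fructose 12.93 g; ferric ammonium citrate 148.84 mg; L-tryptophan 173.24 mg

Scale factor = 488 mL / 400 mL = 1.22.
fructose: 10.6 g × (488 mL / 400 mL) = 12.93 g
ferric ammonium citrate: 0.122 g × (488 mL / 400 mL) = 0.14884 g = 148.84 mg
L-tryptophan: 0.142 g × (488 mL / 400 mL) = 0.17324 g = 173.24 mg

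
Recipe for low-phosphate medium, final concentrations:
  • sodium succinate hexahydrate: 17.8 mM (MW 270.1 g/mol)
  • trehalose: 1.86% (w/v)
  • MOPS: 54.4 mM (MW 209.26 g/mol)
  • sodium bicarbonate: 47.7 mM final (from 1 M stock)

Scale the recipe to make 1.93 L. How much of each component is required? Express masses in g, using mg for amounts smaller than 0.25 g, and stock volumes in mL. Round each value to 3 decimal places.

Scale factor relative to 1 L: 1.93.
sodium succinate hexahydrate: 17.8 mmol/L × 270.1 g/mol × 1.93 L ÷ 1000 = 9.279 g
trehalose: 1.86 g per 100 mL × 1930 mL ÷ 100 = 35.898 g
MOPS: 54.4 mmol/L × 209.26 g/mol × 1.93 L ÷ 1000 = 21.971 g
sodium bicarbonate: dilute stock: 47.7 mM × 1930 mL ÷ 1000 mM = 92.061 mL

sodium succinate hexahydrate 9.279 g; trehalose 35.898 g; MOPS 21.971 g; sodium bicarbonate 92.061 mL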